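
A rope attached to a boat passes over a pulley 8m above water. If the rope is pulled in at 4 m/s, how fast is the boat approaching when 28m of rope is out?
28√5/15 ≈ 4.174 m/s

rope² = x² + 8²
x = √(28² - 8²) = 12√5
dx/dt = (rope/x) · d(rope)/dt = (28/(12√5)) · (-4) = -28√5/15 m/s
The boat approaches at 28√5/15 ≈ 4.174 m/s.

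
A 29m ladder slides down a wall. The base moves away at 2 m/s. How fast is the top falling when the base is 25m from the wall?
25√6/18 ≈ 3.402 m/s

x² + y² = 29²
2x·dx/dt + 2y·dy/dt = 0
dy/dt = -x/y · dx/dt = -25/(6√6) · 2 = -25√6/18 m/s
The top is descending at 25√6/18 ≈ 3.402 m/s.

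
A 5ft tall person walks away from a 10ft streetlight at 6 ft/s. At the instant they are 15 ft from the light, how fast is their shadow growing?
6 ft/s

By similar triangles: 10/(x+s) = 5/s
Solving: s = 5x/5
ds/dt = 5/5 · dx/dt = 1 · 6 = 6 ft/s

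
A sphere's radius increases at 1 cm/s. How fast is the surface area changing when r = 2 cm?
16π cm²/s

S = 4πr²
dS/dt = dS/dr · dr/dt = 8πr · 1
At r = 2: dS/dt = 16π cm²/s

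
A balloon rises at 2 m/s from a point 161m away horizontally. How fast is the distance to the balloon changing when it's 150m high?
300√48421/48421 ≈ 1.363 m/s

z² = 161² + y²
z = √(161² + 150²) = √48421
dz/dt = y/z · dy/dt = 150/√48421 · 2 = 300√48421/48421 ≈ 1.363 m/s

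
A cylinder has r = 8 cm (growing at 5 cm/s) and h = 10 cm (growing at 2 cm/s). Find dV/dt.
928π cm³/s

V = πr²h
dV/dt = 2πrh·dr/dt + πr²·dh/dt
= 2π(8)(10)(5) + π(8)²(2)
= 928π cm³/s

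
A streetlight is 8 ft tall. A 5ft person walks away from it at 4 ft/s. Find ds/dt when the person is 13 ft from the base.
20/3 ft/s

By similar triangles: 8/(x+s) = 5/s
Solving: s = 5x/3
ds/dt = 5/3 · dx/dt = 5/3 · 4 = 20/3 ft/s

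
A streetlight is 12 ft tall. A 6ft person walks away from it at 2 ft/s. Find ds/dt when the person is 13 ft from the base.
2 ft/s

By similar triangles: 12/(x+s) = 6/s
Solving: s = 6x/6
ds/dt = 6/6 · dx/dt = 1 · 2 = 2 ft/s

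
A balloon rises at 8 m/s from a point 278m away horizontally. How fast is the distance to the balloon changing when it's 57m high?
456√80533/80533 ≈ 1.607 m/s

z² = 278² + y²
z = √(278² + 57²) = √80533
dz/dt = y/z · dy/dt = 57/√80533 · 8 = 456√80533/80533 ≈ 1.607 m/s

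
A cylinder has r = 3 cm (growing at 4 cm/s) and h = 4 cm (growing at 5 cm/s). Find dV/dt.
141π cm³/s

V = πr²h
dV/dt = 2πrh·dr/dt + πr²·dh/dt
= 2π(3)(4)(4) + π(3)²(5)
= 141π cm³/s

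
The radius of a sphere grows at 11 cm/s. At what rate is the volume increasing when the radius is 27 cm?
32076π cm³/s

V = (4/3)πr³
dV/dt = dV/dr · dr/dt = 4πr² · 11
At r = 27: dV/dt = 32076π cm³/s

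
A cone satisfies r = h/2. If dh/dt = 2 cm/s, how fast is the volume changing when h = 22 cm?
242π cm³/s

V = (1/3)π(h/2)²h = πh³/12
dV/dt = πh²/4 · 2
At h = 22: dV/dt = 242π cm³/s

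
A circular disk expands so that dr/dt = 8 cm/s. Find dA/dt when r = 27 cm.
432π cm²/s

A = πr²
dA/dt = 2πr · dr/dt = 2π(27)(8) = 432π cm²/s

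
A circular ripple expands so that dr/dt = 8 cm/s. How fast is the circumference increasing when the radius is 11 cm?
16π cm/s

C = 2πr
dC/dt = 2π · dr/dt = 2π · 8 = 16π cm/s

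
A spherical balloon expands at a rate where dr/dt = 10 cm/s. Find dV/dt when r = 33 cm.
43560π cm³/s

V = (4/3)πr³
dV/dt = dV/dr · dr/dt = 4πr² · 10
At r = 33: dV/dt = 43560π cm³/s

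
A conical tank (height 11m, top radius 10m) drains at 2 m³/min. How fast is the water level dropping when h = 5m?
121/(1250π) ≈ 0.03081 m/min

r/h = 10/11, so r = (10/11)h
V = (1/3)πr²h = (1/3)π((10/11)h)²h = (100/363)πh³
dV/dh = (100/121)πh²
dh/dt = (dV/dt)/(dV/dh) = -2/((100/121)π·5²) = -121/(1250π) m/min
The level is dropping at 121/(1250π) ≈ 0.03081 m/min.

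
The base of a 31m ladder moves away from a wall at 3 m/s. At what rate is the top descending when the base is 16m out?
16√705/235 ≈ 1.808 m/s

x² + y² = 31²
2x·dx/dt + 2y·dy/dt = 0
dy/dt = -x/y · dx/dt = -16/√705 · 3 = -16√705/235 m/s
The top is descending at 16√705/235 ≈ 1.808 m/s.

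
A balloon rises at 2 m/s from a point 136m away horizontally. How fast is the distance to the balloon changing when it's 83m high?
166√25385/25385 ≈ 1.042 m/s

z² = 136² + y²
z = √(136² + 83²) = √25385
dz/dt = y/z · dy/dt = 83/√25385 · 2 = 166√25385/25385 ≈ 1.042 m/s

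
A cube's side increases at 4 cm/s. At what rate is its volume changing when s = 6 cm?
432 cm³/s

V = s³
dV/dt = 3s² · ds/dt = 3·6²·4 = 432 cm³/s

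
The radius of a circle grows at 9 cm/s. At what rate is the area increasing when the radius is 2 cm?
36π cm²/s

A = πr²
dA/dt = 2πr · dr/dt = 2π(2)(9) = 36π cm²/s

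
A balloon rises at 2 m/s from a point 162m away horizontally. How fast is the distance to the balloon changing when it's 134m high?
67√442/1105 ≈ 1.275 m/s

z² = 162² + y²
z = √(162² + 134²) = 10√442
dz/dt = y/z · dy/dt = 134/(10√442) · 2 = 67√442/1105 ≈ 1.275 m/s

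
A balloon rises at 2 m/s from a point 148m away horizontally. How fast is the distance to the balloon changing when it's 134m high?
134√9965/9965 ≈ 1.342 m/s

z² = 148² + y²
z = √(148² + 134²) = 2√9965
dz/dt = y/z · dy/dt = 134/(2√9965) · 2 = 134√9965/9965 ≈ 1.342 m/s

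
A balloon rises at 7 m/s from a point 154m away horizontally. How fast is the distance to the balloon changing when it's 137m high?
959√42485/42485 ≈ 4.653 m/s

z² = 154² + y²
z = √(154² + 137²) = √42485
dz/dt = y/z · dy/dt = 137/√42485 · 7 = 959√42485/42485 ≈ 4.653 m/s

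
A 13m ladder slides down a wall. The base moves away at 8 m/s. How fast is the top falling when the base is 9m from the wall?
18√22/11 ≈ 7.675 m/s

x² + y² = 13²
2x·dx/dt + 2y·dy/dt = 0
dy/dt = -x/y · dx/dt = -9/(2√22) · 8 = -18√22/11 m/s
The top is descending at 18√22/11 ≈ 7.675 m/s.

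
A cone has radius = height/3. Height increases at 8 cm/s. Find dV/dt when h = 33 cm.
968π cm³/s

V = (1/3)π(h/3)²h = πh³/27
dV/dt = πh²/9 · 8
At h = 33: dV/dt = 968π cm³/s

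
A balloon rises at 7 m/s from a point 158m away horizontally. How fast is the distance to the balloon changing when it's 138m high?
483√11002/11002 ≈ 4.605 m/s

z² = 158² + y²
z = √(158² + 138²) = 2√11002
dz/dt = y/z · dy/dt = 138/(2√11002) · 7 = 483√11002/11002 ≈ 4.605 m/s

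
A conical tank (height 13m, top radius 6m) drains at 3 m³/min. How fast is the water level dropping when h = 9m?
169/(972π) ≈ 0.05534 m/min

r/h = 6/13, so r = (6/13)h
V = (1/3)πr²h = (1/3)π((6/13)h)²h = (12/169)πh³
dV/dh = (36/169)πh²
dh/dt = (dV/dt)/(dV/dh) = -3/((36/169)π·9²) = -169/(972π) m/min
The level is dropping at 169/(972π) ≈ 0.05534 m/min.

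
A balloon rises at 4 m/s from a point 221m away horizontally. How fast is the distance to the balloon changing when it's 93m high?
186√57490/28745 ≈ 1.551 m/s

z² = 221² + y²
z = √(221² + 93²) = √57490
dz/dt = y/z · dy/dt = 93/√57490 · 4 = 186√57490/28745 ≈ 1.551 m/s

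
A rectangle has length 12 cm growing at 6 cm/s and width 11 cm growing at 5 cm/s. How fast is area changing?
126 cm²/s

A = lw
dA/dt = w·dl/dt + l·dw/dt = 11·6 + 12·5 = 126 cm²/s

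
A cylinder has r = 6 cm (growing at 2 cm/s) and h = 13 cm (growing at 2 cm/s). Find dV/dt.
384π cm³/s

V = πr²h
dV/dt = 2πrh·dr/dt + πr²·dh/dt
= 2π(6)(13)(2) + π(6)²(2)
= 384π cm³/s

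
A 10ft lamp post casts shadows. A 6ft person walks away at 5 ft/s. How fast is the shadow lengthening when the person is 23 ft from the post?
15/2 ft/s

By similar triangles: 10/(x+s) = 6/s
Solving: s = 6x/4
ds/dt = 6/4 · dx/dt = 3/2 · 5 = 15/2 ft/s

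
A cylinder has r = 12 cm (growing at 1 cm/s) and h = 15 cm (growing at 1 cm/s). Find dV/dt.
504π cm³/s

V = πr²h
dV/dt = 2πrh·dr/dt + πr²·dh/dt
= 2π(12)(15)(1) + π(12)²(1)
= 504π cm³/s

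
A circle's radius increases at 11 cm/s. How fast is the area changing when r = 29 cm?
638π cm²/s

A = πr²
dA/dt = 2πr · dr/dt = 2π(29)(11) = 638π cm²/s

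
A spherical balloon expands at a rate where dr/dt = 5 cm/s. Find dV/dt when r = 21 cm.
8820π cm³/s

V = (4/3)πr³
dV/dt = dV/dr · dr/dt = 4πr² · 5
At r = 21: dV/dt = 8820π cm³/s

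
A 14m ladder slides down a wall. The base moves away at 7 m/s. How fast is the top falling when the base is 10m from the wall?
35√6/12 ≈ 7.144 m/s

x² + y² = 14²
2x·dx/dt + 2y·dy/dt = 0
dy/dt = -x/y · dx/dt = -10/(4√6) · 7 = -35√6/12 m/s
The top is descending at 35√6/12 ≈ 7.144 m/s.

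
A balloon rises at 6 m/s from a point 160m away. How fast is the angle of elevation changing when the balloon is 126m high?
0.023146 rad/s

tan(θ) = y/160
sec²(θ) · dθ/dt = (1/160) · dy/dt
dθ/dt = cos²(θ)/160 · 6 = 160/(160² + 126²) · 6
dθ/dt = 0.023146 rad/s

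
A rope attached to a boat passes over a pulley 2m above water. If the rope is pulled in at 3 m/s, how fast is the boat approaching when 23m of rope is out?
23√21/35 ≈ 3.011 m/s

rope² = x² + 2²
x = √(23² - 2²) = 5√21
dx/dt = (rope/x) · d(rope)/dt = (23/(5√21)) · (-3) = -23√21/35 m/s
The boat approaches at 23√21/35 ≈ 3.011 m/s.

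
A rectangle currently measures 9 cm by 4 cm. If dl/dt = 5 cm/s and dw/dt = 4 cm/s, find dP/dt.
18 cm/s

P = 2(l + w)
dP/dt = 2(dl/dt + dw/dt) = 2(5 + 4) = 18 cm/s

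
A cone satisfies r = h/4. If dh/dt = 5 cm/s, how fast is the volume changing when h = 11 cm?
605π/16 cm³/s

V = (1/3)π(h/4)²h = πh³/48
dV/dt = πh²/16 · 5
At h = 11: dV/dt = 605π/16 cm³/s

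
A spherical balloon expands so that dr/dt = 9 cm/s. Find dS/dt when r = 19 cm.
1368π cm²/s

S = 4πr²
dS/dt = dS/dr · dr/dt = 8πr · 9
At r = 19: dS/dt = 1368π cm²/s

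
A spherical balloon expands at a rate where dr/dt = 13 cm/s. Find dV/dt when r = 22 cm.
25168π cm³/s

V = (4/3)πr³
dV/dt = dV/dr · dr/dt = 4πr² · 13
At r = 22: dV/dt = 25168π cm³/s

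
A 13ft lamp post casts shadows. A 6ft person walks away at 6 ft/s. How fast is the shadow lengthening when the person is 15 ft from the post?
36/7 ft/s

By similar triangles: 13/(x+s) = 6/s
Solving: s = 6x/7
ds/dt = 6/7 · dx/dt = 6/7 · 6 = 36/7 ft/s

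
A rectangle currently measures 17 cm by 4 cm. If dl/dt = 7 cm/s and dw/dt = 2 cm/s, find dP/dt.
18 cm/s

P = 2(l + w)
dP/dt = 2(dl/dt + dw/dt) = 2(7 + 2) = 18 cm/s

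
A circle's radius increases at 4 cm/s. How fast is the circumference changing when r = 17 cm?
8π cm/s

C = 2πr
dC/dt = 2π · dr/dt = 2π · 4 = 8π cm/s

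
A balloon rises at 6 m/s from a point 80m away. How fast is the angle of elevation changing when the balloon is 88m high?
0.033937 rad/s

tan(θ) = y/80
sec²(θ) · dθ/dt = (1/80) · dy/dt
dθ/dt = cos²(θ)/80 · 6 = 80/(80² + 88²) · 6
dθ/dt = 0.033937 rad/s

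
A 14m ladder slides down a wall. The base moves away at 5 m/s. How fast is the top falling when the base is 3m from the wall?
15√187/187 ≈ 1.097 m/s

x² + y² = 14²
2x·dx/dt + 2y·dy/dt = 0
dy/dt = -x/y · dx/dt = -3/√187 · 5 = -15√187/187 m/s
The top is descending at 15√187/187 ≈ 1.097 m/s.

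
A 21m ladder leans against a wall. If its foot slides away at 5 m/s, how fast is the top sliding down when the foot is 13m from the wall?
65√17/68 ≈ 3.941 m/s

x² + y² = 21²
2x·dx/dt + 2y·dy/dt = 0
dy/dt = -x/y · dx/dt = -13/(4√17) · 5 = -65√17/68 m/s
The top is descending at 65√17/68 ≈ 3.941 m/s.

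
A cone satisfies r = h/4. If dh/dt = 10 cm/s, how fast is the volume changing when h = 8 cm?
40π cm³/s

V = (1/3)π(h/4)²h = πh³/48
dV/dt = πh²/16 · 10
At h = 8: dV/dt = 40π cm³/s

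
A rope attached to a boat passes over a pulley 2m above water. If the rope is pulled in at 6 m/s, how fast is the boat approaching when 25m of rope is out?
50√69/69 ≈ 6.019 m/s

rope² = x² + 2²
x = √(25² - 2²) = 3√69
dx/dt = (rope/x) · d(rope)/dt = (25/(3√69)) · (-6) = -50√69/69 m/s
The boat approaches at 50√69/69 ≈ 6.019 m/s.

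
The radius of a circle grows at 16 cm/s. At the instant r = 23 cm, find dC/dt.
32π cm/s

C = 2πr
dC/dt = 2π · dr/dt = 2π · 16 = 32π cm/s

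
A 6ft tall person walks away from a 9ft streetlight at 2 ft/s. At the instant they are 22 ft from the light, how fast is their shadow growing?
4 ft/s

By similar triangles: 9/(x+s) = 6/s
Solving: s = 6x/3
ds/dt = 6/3 · dx/dt = 2 · 2 = 4 ft/s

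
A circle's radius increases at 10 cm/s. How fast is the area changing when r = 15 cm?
300π cm²/s

A = πr²
dA/dt = 2πr · dr/dt = 2π(15)(10) = 300π cm²/s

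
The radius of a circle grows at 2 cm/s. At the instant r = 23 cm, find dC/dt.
4π cm/s

C = 2πr
dC/dt = 2π · dr/dt = 2π · 2 = 4π cm/s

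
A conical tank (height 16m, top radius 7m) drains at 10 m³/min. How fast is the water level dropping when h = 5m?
512/(245π) ≈ 0.6652 m/min

r/h = 7/16, so r = (7/16)h
V = (1/3)πr²h = (1/3)π((7/16)h)²h = (49/768)πh³
dV/dh = (49/256)πh²
dh/dt = (dV/dt)/(dV/dh) = -10/((49/256)π·5²) = -512/(245π) m/min
The level is dropping at 512/(245π) ≈ 0.6652 m/min.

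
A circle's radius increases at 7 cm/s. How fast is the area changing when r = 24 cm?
336π cm²/s

A = πr²
dA/dt = 2πr · dr/dt = 2π(24)(7) = 336π cm²/s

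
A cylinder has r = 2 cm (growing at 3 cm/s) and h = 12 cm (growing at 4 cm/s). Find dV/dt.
160π cm³/s

V = πr²h
dV/dt = 2πrh·dr/dt + πr²·dh/dt
= 2π(2)(12)(3) + π(2)²(4)
= 160π cm³/s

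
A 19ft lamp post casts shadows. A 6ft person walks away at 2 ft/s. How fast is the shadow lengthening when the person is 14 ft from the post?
12/13 ft/s

By similar triangles: 19/(x+s) = 6/s
Solving: s = 6x/13
ds/dt = 6/13 · dx/dt = 6/13 · 2 = 12/13 ft/s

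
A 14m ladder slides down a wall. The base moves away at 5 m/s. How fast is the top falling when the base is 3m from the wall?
15√187/187 ≈ 1.097 m/s

x² + y² = 14²
2x·dx/dt + 2y·dy/dt = 0
dy/dt = -x/y · dx/dt = -3/√187 · 5 = -15√187/187 m/s
The top is descending at 15√187/187 ≈ 1.097 m/s.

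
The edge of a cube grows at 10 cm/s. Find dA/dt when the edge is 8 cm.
960 cm²/s

A = 6s²
dA/dt = 12s · ds/dt = 12·8·10 = 960 cm²/s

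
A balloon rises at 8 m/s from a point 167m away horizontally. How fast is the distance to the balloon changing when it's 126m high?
1008√43765/43765 ≈ 4.818 m/s

z² = 167² + y²
z = √(167² + 126²) = √43765
dz/dt = y/z · dy/dt = 126/√43765 · 8 = 1008√43765/43765 ≈ 4.818 m/s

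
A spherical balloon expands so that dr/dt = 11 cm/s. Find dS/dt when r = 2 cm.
176π cm²/s

S = 4πr²
dS/dt = dS/dr · dr/dt = 8πr · 11
At r = 2: dS/dt = 176π cm²/s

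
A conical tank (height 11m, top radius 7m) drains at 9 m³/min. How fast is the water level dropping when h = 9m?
121/(441π) ≈ 0.08734 m/min

r/h = 7/11, so r = (7/11)h
V = (1/3)πr²h = (1/3)π((7/11)h)²h = (49/363)πh³
dV/dh = (49/121)πh²
dh/dt = (dV/dt)/(dV/dh) = -9/((49/121)π·9²) = -121/(441π) m/min
The level is dropping at 121/(441π) ≈ 0.08734 m/min.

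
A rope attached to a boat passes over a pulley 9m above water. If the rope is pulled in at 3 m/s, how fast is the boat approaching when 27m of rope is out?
9√2/4 ≈ 3.182 m/s

rope² = x² + 9²
x = √(27² - 9²) = 18√2
dx/dt = (rope/x) · d(rope)/dt = (27/(18√2)) · (-3) = -9√2/4 m/s
The boat approaches at 9√2/4 ≈ 3.182 m/s.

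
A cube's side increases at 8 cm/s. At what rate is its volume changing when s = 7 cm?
1176 cm³/s

V = s³
dV/dt = 3s² · ds/dt = 3·7²·8 = 1176 cm³/s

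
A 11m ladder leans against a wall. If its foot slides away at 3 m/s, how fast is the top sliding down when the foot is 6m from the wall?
18√85/85 ≈ 1.952 m/s

x² + y² = 11²
2x·dx/dt + 2y·dy/dt = 0
dy/dt = -x/y · dx/dt = -6/√85 · 3 = -18√85/85 m/s
The top is descending at 18√85/85 ≈ 1.952 m/s.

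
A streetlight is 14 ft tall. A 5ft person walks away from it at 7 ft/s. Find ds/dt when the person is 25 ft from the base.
35/9 ft/s

By similar triangles: 14/(x+s) = 5/s
Solving: s = 5x/9
ds/dt = 5/9 · dx/dt = 5/9 · 7 = 35/9 ft/s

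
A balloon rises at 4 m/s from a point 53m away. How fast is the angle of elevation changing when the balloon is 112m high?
0.013808 rad/s

tan(θ) = y/53
sec²(θ) · dθ/dt = (1/53) · dy/dt
dθ/dt = cos²(θ)/53 · 4 = 53/(53² + 112²) · 4
dθ/dt = 0.013808 rad/s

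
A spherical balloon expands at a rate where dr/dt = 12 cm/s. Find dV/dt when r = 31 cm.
46128π cm³/s

V = (4/3)πr³
dV/dt = dV/dr · dr/dt = 4πr² · 12
At r = 31: dV/dt = 46128π cm³/s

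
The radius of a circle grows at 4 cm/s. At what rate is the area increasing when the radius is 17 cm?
136π cm²/s

A = πr²
dA/dt = 2πr · dr/dt = 2π(17)(4) = 136π cm²/s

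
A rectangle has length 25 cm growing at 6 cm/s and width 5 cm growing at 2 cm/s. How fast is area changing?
80 cm²/s

A = lw
dA/dt = w·dl/dt + l·dw/dt = 5·6 + 25·2 = 80 cm²/s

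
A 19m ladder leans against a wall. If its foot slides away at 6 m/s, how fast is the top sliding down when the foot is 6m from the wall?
36√13/65 ≈ 1.997 m/s

x² + y² = 19²
2x·dx/dt + 2y·dy/dt = 0
dy/dt = -x/y · dx/dt = -6/(5√13) · 6 = -36√13/65 m/s
The top is descending at 36√13/65 ≈ 1.997 m/s.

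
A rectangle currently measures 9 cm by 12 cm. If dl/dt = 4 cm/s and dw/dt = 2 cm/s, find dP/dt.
12 cm/s

P = 2(l + w)
dP/dt = 2(dl/dt + dw/dt) = 2(4 + 2) = 12 cm/s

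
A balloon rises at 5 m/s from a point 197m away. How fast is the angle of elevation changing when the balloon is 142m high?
0.016703 rad/s

tan(θ) = y/197
sec²(θ) · dθ/dt = (1/197) · dy/dt
dθ/dt = cos²(θ)/197 · 5 = 197/(197² + 142²) · 5
dθ/dt = 0.016703 rad/s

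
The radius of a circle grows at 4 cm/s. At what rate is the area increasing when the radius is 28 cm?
224π cm²/s

A = πr²
dA/dt = 2πr · dr/dt = 2π(28)(4) = 224π cm²/s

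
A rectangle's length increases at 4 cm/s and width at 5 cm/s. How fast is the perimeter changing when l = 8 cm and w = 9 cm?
18 cm/s

P = 2(l + w)
dP/dt = 2(dl/dt + dw/dt) = 2(4 + 5) = 18 cm/s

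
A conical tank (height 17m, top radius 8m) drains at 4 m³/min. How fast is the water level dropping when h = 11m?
289/(1936π) ≈ 0.04752 m/min

r/h = 8/17, so r = (8/17)h
V = (1/3)πr²h = (1/3)π((8/17)h)²h = (64/867)πh³
dV/dh = (64/289)πh²
dh/dt = (dV/dt)/(dV/dh) = -4/((64/289)π·11²) = -289/(1936π) m/min
The level is dropping at 289/(1936π) ≈ 0.04752 m/min.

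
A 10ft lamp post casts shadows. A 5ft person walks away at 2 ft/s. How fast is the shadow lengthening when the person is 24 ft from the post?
2 ft/s

By similar triangles: 10/(x+s) = 5/s
Solving: s = 5x/5
ds/dt = 5/5 · dx/dt = 1 · 2 = 2 ft/s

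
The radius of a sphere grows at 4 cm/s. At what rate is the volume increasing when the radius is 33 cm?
17424π cm³/s

V = (4/3)πr³
dV/dt = dV/dr · dr/dt = 4πr² · 4
At r = 33: dV/dt = 17424π cm³/s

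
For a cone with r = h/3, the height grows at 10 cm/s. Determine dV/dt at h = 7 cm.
490π/9 cm³/s

V = (1/3)π(h/3)²h = πh³/27
dV/dt = πh²/9 · 10
At h = 7: dV/dt = 490π/9 cm³/s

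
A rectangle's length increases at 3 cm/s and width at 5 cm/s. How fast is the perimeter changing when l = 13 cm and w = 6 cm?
16 cm/s

P = 2(l + w)
dP/dt = 2(dl/dt + dw/dt) = 2(3 + 5) = 16 cm/s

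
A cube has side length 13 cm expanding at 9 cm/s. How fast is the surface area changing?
1404 cm²/s

A = 6s²
dA/dt = 12s · ds/dt = 12·13·9 = 1404 cm²/s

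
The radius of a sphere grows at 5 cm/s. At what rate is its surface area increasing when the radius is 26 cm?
1040π cm²/s

S = 4πr²
dS/dt = dS/dr · dr/dt = 8πr · 5
At r = 26: dS/dt = 1040π cm²/s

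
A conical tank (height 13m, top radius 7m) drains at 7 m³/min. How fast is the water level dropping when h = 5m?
169/(175π) ≈ 0.3074 m/min

r/h = 7/13, so r = (7/13)h
V = (1/3)πr²h = (1/3)π((7/13)h)²h = (49/507)πh³
dV/dh = (49/169)πh²
dh/dt = (dV/dt)/(dV/dh) = -7/((49/169)π·5²) = -169/(175π) m/min
The level is dropping at 169/(175π) ≈ 0.3074 m/min.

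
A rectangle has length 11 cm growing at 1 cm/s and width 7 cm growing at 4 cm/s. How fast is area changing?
51 cm²/s

A = lw
dA/dt = w·dl/dt + l·dw/dt = 7·1 + 11·4 = 51 cm²/s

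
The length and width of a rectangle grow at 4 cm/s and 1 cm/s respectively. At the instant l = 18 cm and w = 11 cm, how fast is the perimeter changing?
10 cm/s

P = 2(l + w)
dP/dt = 2(dl/dt + dw/dt) = 2(4 + 1) = 10 cm/s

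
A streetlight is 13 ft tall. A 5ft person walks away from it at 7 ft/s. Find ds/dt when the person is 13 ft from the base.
35/8 ft/s

By similar triangles: 13/(x+s) = 5/s
Solving: s = 5x/8
ds/dt = 5/8 · dx/dt = 5/8 · 7 = 35/8 ft/s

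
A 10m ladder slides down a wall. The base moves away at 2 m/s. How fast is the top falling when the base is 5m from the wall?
2√3/3 ≈ 1.155 m/s

x² + y² = 10²
2x·dx/dt + 2y·dy/dt = 0
dy/dt = -x/y · dx/dt = -5/(5√3) · 2 = -2√3/3 m/s
The top is descending at 2√3/3 ≈ 1.155 m/s.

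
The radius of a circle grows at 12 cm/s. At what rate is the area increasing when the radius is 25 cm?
600π cm²/s

A = πr²
dA/dt = 2πr · dr/dt = 2π(25)(12) = 600π cm²/s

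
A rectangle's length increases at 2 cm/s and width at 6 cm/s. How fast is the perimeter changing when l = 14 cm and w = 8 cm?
16 cm/s

P = 2(l + w)
dP/dt = 2(dl/dt + dw/dt) = 2(2 + 6) = 16 cm/s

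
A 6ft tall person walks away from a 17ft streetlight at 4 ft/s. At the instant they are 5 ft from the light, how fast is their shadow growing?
24/11 ft/s

By similar triangles: 17/(x+s) = 6/s
Solving: s = 6x/11
ds/dt = 6/11 · dx/dt = 6/11 · 4 = 24/11 ft/s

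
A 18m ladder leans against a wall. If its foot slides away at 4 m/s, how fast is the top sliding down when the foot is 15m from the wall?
20√11/11 ≈ 6.03 m/s

x² + y² = 18²
2x·dx/dt + 2y·dy/dt = 0
dy/dt = -x/y · dx/dt = -15/(3√11) · 4 = -20√11/11 m/s
The top is descending at 20√11/11 ≈ 6.03 m/s.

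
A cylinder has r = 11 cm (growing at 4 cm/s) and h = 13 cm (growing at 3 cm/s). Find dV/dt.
1507π cm³/s

V = πr²h
dV/dt = 2πrh·dr/dt + πr²·dh/dt
= 2π(11)(13)(4) + π(11)²(3)
= 1507π cm³/s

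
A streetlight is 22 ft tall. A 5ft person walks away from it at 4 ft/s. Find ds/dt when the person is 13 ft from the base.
20/17 ft/s

By similar triangles: 22/(x+s) = 5/s
Solving: s = 5x/17
ds/dt = 5/17 · dx/dt = 5/17 · 4 = 20/17 ft/s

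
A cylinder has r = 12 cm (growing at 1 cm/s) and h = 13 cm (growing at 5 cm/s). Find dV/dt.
1032π cm³/s

V = πr²h
dV/dt = 2πrh·dr/dt + πr²·dh/dt
= 2π(12)(13)(1) + π(12)²(5)
= 1032π cm³/s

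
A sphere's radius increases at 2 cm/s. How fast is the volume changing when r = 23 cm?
4232π cm³/s

V = (4/3)πr³
dV/dt = dV/dr · dr/dt = 4πr² · 2
At r = 23: dV/dt = 4232π cm³/s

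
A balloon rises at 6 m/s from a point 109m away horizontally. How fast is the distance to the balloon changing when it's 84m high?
504√18937/18937 ≈ 3.662 m/s

z² = 109² + y²
z = √(109² + 84²) = √18937
dz/dt = y/z · dy/dt = 84/√18937 · 6 = 504√18937/18937 ≈ 3.662 m/s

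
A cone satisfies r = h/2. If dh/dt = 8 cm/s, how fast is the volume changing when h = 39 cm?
3042π cm³/s

V = (1/3)π(h/2)²h = πh³/12
dV/dt = πh²/4 · 8
At h = 39: dV/dt = 3042π cm³/s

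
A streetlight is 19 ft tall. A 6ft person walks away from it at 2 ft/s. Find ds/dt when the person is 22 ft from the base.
12/13 ft/s

By similar triangles: 19/(x+s) = 6/s
Solving: s = 6x/13
ds/dt = 6/13 · dx/dt = 6/13 · 2 = 12/13 ft/s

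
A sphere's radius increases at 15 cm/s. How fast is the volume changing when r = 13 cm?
10140π cm³/s

V = (4/3)πr³
dV/dt = dV/dr · dr/dt = 4πr² · 15
At r = 13: dV/dt = 10140π cm³/s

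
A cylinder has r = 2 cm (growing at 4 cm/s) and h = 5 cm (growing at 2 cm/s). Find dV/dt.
88π cm³/s

V = πr²h
dV/dt = 2πrh·dr/dt + πr²·dh/dt
= 2π(2)(5)(4) + π(2)²(2)
= 88π cm³/s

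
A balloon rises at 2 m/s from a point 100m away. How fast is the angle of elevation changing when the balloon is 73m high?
0.013047 rad/s

tan(θ) = y/100
sec²(θ) · dθ/dt = (1/100) · dy/dt
dθ/dt = cos²(θ)/100 · 2 = 100/(100² + 73²) · 2
dθ/dt = 0.013047 rad/s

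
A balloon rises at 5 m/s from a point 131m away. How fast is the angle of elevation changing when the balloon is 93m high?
0.025378 rad/s

tan(θ) = y/131
sec²(θ) · dθ/dt = (1/131) · dy/dt
dθ/dt = cos²(θ)/131 · 5 = 131/(131² + 93²) · 5
dθ/dt = 0.025378 rad/s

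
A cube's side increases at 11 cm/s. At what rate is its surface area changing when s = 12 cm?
1584 cm²/s

A = 6s²
dA/dt = 12s · ds/dt = 12·12·11 = 1584 cm²/s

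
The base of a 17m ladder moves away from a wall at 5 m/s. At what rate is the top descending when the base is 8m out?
8/3 ≈ 2.667 m/s

x² + y² = 17²
2x·dx/dt + 2y·dy/dt = 0
dy/dt = -x/y · dx/dt = -8/15 · 5 = -8/3 m/s
The top is descending at 8/3 ≈ 2.667 m/s.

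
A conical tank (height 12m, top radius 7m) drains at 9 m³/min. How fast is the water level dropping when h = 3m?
144/(49π) ≈ 0.9354 m/min

r/h = 7/12, so r = (7/12)h
V = (1/3)πr²h = (1/3)π((7/12)h)²h = (49/432)πh³
dV/dh = (49/144)πh²
dh/dt = (dV/dt)/(dV/dh) = -9/((49/144)π·3²) = -144/(49π) m/min
The level is dropping at 144/(49π) ≈ 0.9354 m/min.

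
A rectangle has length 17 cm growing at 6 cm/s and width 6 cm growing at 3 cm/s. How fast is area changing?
87 cm²/s

A = lw
dA/dt = w·dl/dt + l·dw/dt = 6·6 + 17·3 = 87 cm²/s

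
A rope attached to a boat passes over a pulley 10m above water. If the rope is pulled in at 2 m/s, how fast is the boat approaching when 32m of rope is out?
32√231/231 ≈ 2.105 m/s

rope² = x² + 10²
x = √(32² - 10²) = 2√231
dx/dt = (rope/x) · d(rope)/dt = (32/(2√231)) · (-2) = -32√231/231 m/s
The boat approaches at 32√231/231 ≈ 2.105 m/s.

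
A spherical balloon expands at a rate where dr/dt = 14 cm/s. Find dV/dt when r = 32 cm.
57344π cm³/s

V = (4/3)πr³
dV/dt = dV/dr · dr/dt = 4πr² · 14
At r = 32: dV/dt = 57344π cm³/s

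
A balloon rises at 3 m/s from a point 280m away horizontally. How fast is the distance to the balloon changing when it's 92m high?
69√5429/5429 ≈ 0.9365 m/s

z² = 280² + y²
z = √(280² + 92²) = 4√5429
dz/dt = y/z · dy/dt = 92/(4√5429) · 3 = 69√5429/5429 ≈ 0.9365 m/s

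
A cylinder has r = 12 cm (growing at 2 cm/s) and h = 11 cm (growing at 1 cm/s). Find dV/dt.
672π cm³/s

V = πr²h
dV/dt = 2πrh·dr/dt + πr²·dh/dt
= 2π(12)(11)(2) + π(12)²(1)
= 672π cm³/s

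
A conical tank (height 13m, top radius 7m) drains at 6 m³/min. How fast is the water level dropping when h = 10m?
507/(2450π) ≈ 0.06587 m/min

r/h = 7/13, so r = (7/13)h
V = (1/3)πr²h = (1/3)π((7/13)h)²h = (49/507)πh³
dV/dh = (49/169)πh²
dh/dt = (dV/dt)/(dV/dh) = -6/((49/169)π·10²) = -507/(2450π) m/min
The level is dropping at 507/(2450π) ≈ 0.06587 m/min.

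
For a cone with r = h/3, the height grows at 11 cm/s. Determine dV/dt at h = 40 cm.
17600π/9 cm³/s

V = (1/3)π(h/3)²h = πh³/27
dV/dt = πh²/9 · 11
At h = 40: dV/dt = 17600π/9 cm³/s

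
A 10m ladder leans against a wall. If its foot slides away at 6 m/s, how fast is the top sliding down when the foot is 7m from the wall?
14√51/17 ≈ 5.881 m/s

x² + y² = 10²
2x·dx/dt + 2y·dy/dt = 0
dy/dt = -x/y · dx/dt = -7/√51 · 6 = -14√51/17 m/s
The top is descending at 14√51/17 ≈ 5.881 m/s.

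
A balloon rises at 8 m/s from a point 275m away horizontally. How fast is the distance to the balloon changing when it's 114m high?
912√88621/88621 ≈ 3.064 m/s

z² = 275² + y²
z = √(275² + 114²) = √88621
dz/dt = y/z · dy/dt = 114/√88621 · 8 = 912√88621/88621 ≈ 3.064 m/s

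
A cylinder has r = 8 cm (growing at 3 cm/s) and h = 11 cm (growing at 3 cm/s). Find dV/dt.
720π cm³/s

V = πr²h
dV/dt = 2πrh·dr/dt + πr²·dh/dt
= 2π(8)(11)(3) + π(8)²(3)
= 720π cm³/s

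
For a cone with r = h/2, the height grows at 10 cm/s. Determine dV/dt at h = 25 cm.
3125π/2 cm³/s

V = (1/3)π(h/2)²h = πh³/12
dV/dt = πh²/4 · 10
At h = 25: dV/dt = 3125π/2 cm³/s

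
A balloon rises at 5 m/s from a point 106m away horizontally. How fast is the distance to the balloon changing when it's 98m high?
49√5210/1042 ≈ 3.394 m/s

z² = 106² + y²
z = √(106² + 98²) = 2√5210
dz/dt = y/z · dy/dt = 98/(2√5210) · 5 = 49√5210/1042 ≈ 3.394 m/s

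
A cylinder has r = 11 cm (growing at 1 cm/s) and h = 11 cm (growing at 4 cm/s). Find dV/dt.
726π cm³/s

V = πr²h
dV/dt = 2πrh·dr/dt + πr²·dh/dt
= 2π(11)(11)(1) + π(11)²(4)
= 726π cm³/s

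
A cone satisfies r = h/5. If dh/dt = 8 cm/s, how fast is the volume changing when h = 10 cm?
32π cm³/s

V = (1/3)π(h/5)²h = πh³/75
dV/dt = πh²/25 · 8
At h = 10: dV/dt = 32π cm³/s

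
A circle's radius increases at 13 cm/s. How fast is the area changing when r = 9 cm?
234π cm²/s

A = πr²
dA/dt = 2πr · dr/dt = 2π(9)(13) = 234π cm²/s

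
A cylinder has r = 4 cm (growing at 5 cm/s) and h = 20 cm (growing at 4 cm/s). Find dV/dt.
864π cm³/s

V = πr²h
dV/dt = 2πrh·dr/dt + πr²·dh/dt
= 2π(4)(20)(5) + π(4)²(4)
= 864π cm³/s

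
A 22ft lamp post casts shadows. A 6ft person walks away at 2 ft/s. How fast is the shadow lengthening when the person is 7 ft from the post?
3/4 ft/s

By similar triangles: 22/(x+s) = 6/s
Solving: s = 6x/16
ds/dt = 6/16 · dx/dt = 3/8 · 2 = 3/4 ft/s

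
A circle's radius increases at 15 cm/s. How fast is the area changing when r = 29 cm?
870π cm²/s

A = πr²
dA/dt = 2πr · dr/dt = 2π(29)(15) = 870π cm²/s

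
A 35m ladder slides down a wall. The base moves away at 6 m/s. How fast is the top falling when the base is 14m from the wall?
4√21/7 ≈ 2.619 m/s

x² + y² = 35²
2x·dx/dt + 2y·dy/dt = 0
dy/dt = -x/y · dx/dt = -14/(7√21) · 6 = -4√21/7 m/s
The top is descending at 4√21/7 ≈ 2.619 m/s.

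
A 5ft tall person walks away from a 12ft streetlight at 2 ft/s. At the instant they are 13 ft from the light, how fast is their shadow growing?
10/7 ft/s

By similar triangles: 12/(x+s) = 5/s
Solving: s = 5x/7
ds/dt = 5/7 · dx/dt = 5/7 · 2 = 10/7 ft/s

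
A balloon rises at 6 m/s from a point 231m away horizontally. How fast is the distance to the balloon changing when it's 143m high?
39√610/305 ≈ 3.158 m/s

z² = 231² + y²
z = √(231² + 143²) = 11√610
dz/dt = y/z · dy/dt = 143/(11√610) · 6 = 39√610/305 ≈ 3.158 m/s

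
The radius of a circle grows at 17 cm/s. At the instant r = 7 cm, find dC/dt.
34π cm/s

C = 2πr
dC/dt = 2π · dr/dt = 2π · 17 = 34π cm/s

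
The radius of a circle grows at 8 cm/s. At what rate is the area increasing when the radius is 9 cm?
144π cm²/s

A = πr²
dA/dt = 2πr · dr/dt = 2π(9)(8) = 144π cm²/s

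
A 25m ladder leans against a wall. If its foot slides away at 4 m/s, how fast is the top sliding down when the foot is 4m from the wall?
16√609/609 ≈ 0.6484 m/s

x² + y² = 25²
2x·dx/dt + 2y·dy/dt = 0
dy/dt = -x/y · dx/dt = -4/√609 · 4 = -16√609/609 m/s
The top is descending at 16√609/609 ≈ 0.6484 m/s.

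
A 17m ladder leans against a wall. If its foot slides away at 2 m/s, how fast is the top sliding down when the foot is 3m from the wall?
3√70/70 ≈ 0.3586 m/s

x² + y² = 17²
2x·dx/dt + 2y·dy/dt = 0
dy/dt = -x/y · dx/dt = -3/(2√70) · 2 = -3√70/70 m/s
The top is descending at 3√70/70 ≈ 0.3586 m/s.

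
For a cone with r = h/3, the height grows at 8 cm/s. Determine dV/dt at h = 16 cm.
2048π/9 cm³/s

V = (1/3)π(h/3)²h = πh³/27
dV/dt = πh²/9 · 8
At h = 16: dV/dt = 2048π/9 cm³/s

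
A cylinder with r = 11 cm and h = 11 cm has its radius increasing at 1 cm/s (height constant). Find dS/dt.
66π cm²/s

S = 2πrh + 2πr² (lateral + bases)
dS/dt = (2πh + 4πr)·dr/dt = (2π·11 + 4π·11)·1
= 66π cm²/s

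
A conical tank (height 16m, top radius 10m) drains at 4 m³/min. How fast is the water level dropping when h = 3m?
256/(225π) ≈ 0.3622 m/min

r/h = 10/16, so r = (5/8)h
V = (1/3)πr²h = (1/3)π((5/8)h)²h = (25/192)πh³
dV/dh = (25/64)πh²
dh/dt = (dV/dt)/(dV/dh) = -4/((25/64)π·3²) = -256/(225π) m/min
The level is dropping at 256/(225π) ≈ 0.3622 m/min.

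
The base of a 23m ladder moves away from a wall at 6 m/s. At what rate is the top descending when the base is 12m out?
72√385/385 ≈ 3.669 m/s

x² + y² = 23²
2x·dx/dt + 2y·dy/dt = 0
dy/dt = -x/y · dx/dt = -12/√385 · 6 = -72√385/385 m/s
The top is descending at 72√385/385 ≈ 3.669 m/s.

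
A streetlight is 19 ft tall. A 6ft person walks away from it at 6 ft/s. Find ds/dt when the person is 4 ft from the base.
36/13 ft/s

By similar triangles: 19/(x+s) = 6/s
Solving: s = 6x/13
ds/dt = 6/13 · dx/dt = 6/13 · 6 = 36/13 ft/s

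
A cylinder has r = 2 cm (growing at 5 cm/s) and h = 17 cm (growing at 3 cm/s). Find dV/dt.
352π cm³/s

V = πr²h
dV/dt = 2πrh·dr/dt + πr²·dh/dt
= 2π(2)(17)(5) + π(2)²(3)
= 352π cm³/s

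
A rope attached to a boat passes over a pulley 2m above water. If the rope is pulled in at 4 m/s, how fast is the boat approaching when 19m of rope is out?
76√357/357 ≈ 4.022 m/s

rope² = x² + 2²
x = √(19² - 2²) = √357
dx/dt = (rope/x) · d(rope)/dt = (19/√357) · (-4) = -76√357/357 m/s
The boat approaches at 76√357/357 ≈ 4.022 m/s.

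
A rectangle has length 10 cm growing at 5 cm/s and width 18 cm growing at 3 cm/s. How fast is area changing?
120 cm²/s

A = lw
dA/dt = w·dl/dt + l·dw/dt = 18·5 + 10·3 = 120 cm²/s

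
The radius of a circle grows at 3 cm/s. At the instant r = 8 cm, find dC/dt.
6π cm/s

C = 2πr
dC/dt = 2π · dr/dt = 2π · 3 = 6π cm/s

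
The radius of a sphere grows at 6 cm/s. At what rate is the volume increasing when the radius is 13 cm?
4056π cm³/s

V = (4/3)πr³
dV/dt = dV/dr · dr/dt = 4πr² · 6
At r = 13: dV/dt = 4056π cm³/s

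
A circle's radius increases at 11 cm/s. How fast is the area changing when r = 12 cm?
264π cm²/s

A = πr²
dA/dt = 2πr · dr/dt = 2π(12)(11) = 264π cm²/s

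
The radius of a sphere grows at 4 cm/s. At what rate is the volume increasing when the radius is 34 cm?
18496π cm³/s

V = (4/3)πr³
dV/dt = dV/dr · dr/dt = 4πr² · 4
At r = 34: dV/dt = 18496π cm³/s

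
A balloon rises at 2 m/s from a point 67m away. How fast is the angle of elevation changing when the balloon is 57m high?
0.017317 rad/s

tan(θ) = y/67
sec²(θ) · dθ/dt = (1/67) · dy/dt
dθ/dt = cos²(θ)/67 · 2 = 67/(67² + 57²) · 2
dθ/dt = 0.017317 rad/s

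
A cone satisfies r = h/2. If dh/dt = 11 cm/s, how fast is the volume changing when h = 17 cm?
3179π/4 cm³/s

V = (1/3)π(h/2)²h = πh³/12
dV/dt = πh²/4 · 11
At h = 17: dV/dt = 3179π/4 cm³/s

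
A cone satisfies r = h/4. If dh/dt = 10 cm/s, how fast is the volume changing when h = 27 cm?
3645π/8 cm³/s

V = (1/3)π(h/4)²h = πh³/48
dV/dt = πh²/16 · 10
At h = 27: dV/dt = 3645π/8 cm³/s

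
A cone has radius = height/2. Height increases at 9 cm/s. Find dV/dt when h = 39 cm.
13689π/4 cm³/s

V = (1/3)π(h/2)²h = πh³/12
dV/dt = πh²/4 · 9
At h = 39: dV/dt = 13689π/4 cm³/s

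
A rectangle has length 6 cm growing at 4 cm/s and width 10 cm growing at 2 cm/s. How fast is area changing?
52 cm²/s

A = lw
dA/dt = w·dl/dt + l·dw/dt = 10·4 + 6·2 = 52 cm²/s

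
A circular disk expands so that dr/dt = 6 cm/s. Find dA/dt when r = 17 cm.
204π cm²/s

A = πr²
dA/dt = 2πr · dr/dt = 2π(17)(6) = 204π cm²/s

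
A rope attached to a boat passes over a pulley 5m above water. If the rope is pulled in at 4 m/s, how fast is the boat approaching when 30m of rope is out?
24√35/35 ≈ 4.057 m/s

rope² = x² + 5²
x = √(30² - 5²) = 5√35
dx/dt = (rope/x) · d(rope)/dt = (30/(5√35)) · (-4) = -24√35/35 m/s
The boat approaches at 24√35/35 ≈ 4.057 m/s.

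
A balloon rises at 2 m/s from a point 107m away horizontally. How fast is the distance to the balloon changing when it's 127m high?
127√27578/13789 ≈ 1.53 m/s

z² = 107² + y²
z = √(107² + 127²) = √27578
dz/dt = y/z · dy/dt = 127/√27578 · 2 = 127√27578/13789 ≈ 1.53 m/s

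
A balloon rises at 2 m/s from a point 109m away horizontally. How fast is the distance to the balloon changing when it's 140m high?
280√31481/31481 ≈ 1.578 m/s

z² = 109² + y²
z = √(109² + 140²) = √31481
dz/dt = y/z · dy/dt = 140/√31481 · 2 = 280√31481/31481 ≈ 1.578 m/s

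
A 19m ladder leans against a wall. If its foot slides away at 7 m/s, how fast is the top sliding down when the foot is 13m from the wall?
91√3/24 ≈ 6.567 m/s

x² + y² = 19²
2x·dx/dt + 2y·dy/dt = 0
dy/dt = -x/y · dx/dt = -13/(8√3) · 7 = -91√3/24 m/s
The top is descending at 91√3/24 ≈ 6.567 m/s.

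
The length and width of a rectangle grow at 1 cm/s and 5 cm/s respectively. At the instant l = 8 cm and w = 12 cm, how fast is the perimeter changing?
12 cm/s

P = 2(l + w)
dP/dt = 2(dl/dt + dw/dt) = 2(1 + 5) = 12 cm/s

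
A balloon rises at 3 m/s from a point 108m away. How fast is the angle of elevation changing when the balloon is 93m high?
0.01595 rad/s

tan(θ) = y/108
sec²(θ) · dθ/dt = (1/108) · dy/dt
dθ/dt = cos²(θ)/108 · 3 = 108/(108² + 93²) · 3
dθ/dt = 0.01595 rad/s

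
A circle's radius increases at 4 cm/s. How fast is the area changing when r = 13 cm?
104π cm²/s

A = πr²
dA/dt = 2πr · dr/dt = 2π(13)(4) = 104π cm²/s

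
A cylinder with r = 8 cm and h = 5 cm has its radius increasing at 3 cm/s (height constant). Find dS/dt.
126π cm²/s

S = 2πrh + 2πr² (lateral + bases)
dS/dt = (2πh + 4πr)·dr/dt = (2π·5 + 4π·8)·3
= 126π cm²/s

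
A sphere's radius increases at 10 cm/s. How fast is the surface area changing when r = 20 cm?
1600π cm²/s

S = 4πr²
dS/dt = dS/dr · dr/dt = 8πr · 10
At r = 20: dS/dt = 1600π cm²/s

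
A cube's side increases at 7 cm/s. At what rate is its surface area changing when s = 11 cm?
924 cm²/s

A = 6s²
dA/dt = 12s · ds/dt = 12·11·7 = 924 cm²/s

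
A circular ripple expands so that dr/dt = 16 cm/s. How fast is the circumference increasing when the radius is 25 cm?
32π cm/s

C = 2πr
dC/dt = 2π · dr/dt = 2π · 16 = 32π cm/s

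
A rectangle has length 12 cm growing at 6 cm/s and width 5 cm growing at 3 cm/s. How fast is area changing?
66 cm²/s

A = lw
dA/dt = w·dl/dt + l·dw/dt = 5·6 + 12·3 = 66 cm²/s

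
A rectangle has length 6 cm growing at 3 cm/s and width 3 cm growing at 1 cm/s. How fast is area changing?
15 cm²/s

A = lw
dA/dt = w·dl/dt + l·dw/dt = 3·3 + 6·1 = 15 cm²/s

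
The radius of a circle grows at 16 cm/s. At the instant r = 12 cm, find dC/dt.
32π cm/s

C = 2πr
dC/dt = 2π · dr/dt = 2π · 16 = 32π cm/s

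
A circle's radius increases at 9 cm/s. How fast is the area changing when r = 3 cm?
54π cm²/s

A = πr²
dA/dt = 2πr · dr/dt = 2π(3)(9) = 54π cm²/s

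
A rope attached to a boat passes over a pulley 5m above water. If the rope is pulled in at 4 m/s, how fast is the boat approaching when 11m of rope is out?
11√6/6 ≈ 4.491 m/s

rope² = x² + 5²
x = √(11² - 5²) = 4√6
dx/dt = (rope/x) · d(rope)/dt = (11/(4√6)) · (-4) = -11√6/6 m/s
The boat approaches at 11√6/6 ≈ 4.491 m/s.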